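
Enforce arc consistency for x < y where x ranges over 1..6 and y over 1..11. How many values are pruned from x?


For the constraint x < y, x needs a supporting value in y's domain.
x can be at most 10 (one less than y's maximum).
Valid x values from domain: 6 out of 6.
Pruned = 6 - 6 = 0.

0


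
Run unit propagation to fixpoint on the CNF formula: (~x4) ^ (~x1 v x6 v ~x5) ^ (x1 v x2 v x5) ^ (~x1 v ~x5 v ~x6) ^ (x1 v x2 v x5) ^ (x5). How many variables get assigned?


Unit propagation repeatedly assigns the literal in any unit clause, then simplifies.
Assignments in order: x4 = F, x5 = T.
No further unit clauses remain.
Total variables assigned = 2.

2


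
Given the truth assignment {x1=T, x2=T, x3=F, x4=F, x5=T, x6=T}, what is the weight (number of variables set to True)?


The weight is the number of variables assigned True.
True variables: x1, x2, x5, x6.
Weight = 4.

4


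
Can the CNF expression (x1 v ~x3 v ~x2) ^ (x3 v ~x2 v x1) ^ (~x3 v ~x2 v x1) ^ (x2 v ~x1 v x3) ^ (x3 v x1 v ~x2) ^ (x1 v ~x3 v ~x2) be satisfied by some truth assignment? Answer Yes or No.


Check all 8 possible truth assignments.
Number of satisfying assignments found: 5.
The formula is satisfiable.

Yes


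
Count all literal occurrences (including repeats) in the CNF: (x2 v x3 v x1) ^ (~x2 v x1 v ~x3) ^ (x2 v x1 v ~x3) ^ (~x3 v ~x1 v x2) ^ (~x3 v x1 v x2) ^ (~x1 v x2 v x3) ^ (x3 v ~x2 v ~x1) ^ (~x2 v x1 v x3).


Clause lengths: 3, 3, 3, 3, 3, 3, 3, 3.
Sum = 3 + 3 + 3 + 3 + 3 + 3 + 3 + 3 = 24.

24


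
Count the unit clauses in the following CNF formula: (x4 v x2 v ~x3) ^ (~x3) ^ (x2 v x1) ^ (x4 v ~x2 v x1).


A unit clause contains exactly one literal.
Unit clauses found: (~x3).
Count = 1.

1


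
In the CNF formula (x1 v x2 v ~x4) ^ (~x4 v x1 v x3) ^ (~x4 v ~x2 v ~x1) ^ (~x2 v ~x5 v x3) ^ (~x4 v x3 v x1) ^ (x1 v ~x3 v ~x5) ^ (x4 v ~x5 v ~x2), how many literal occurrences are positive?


Scan each clause for unnegated literals.
Clause 1: 2 positive; Clause 2: 2 positive; Clause 3: 0 positive; Clause 4: 1 positive; Clause 5: 2 positive; Clause 6: 1 positive; Clause 7: 1 positive.
Total positive literal occurrences = 9.

9


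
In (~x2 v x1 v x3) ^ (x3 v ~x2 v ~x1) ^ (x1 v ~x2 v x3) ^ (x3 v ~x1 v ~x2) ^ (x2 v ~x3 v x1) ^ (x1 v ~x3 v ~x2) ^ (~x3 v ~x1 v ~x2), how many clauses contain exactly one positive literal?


A definite clause has exactly one positive literal.
Clause 1: 2 positive -> not definite
Clause 2: 1 positive -> definite
Clause 3: 2 positive -> not definite
Clause 4: 1 positive -> definite
Clause 5: 2 positive -> not definite
Clause 6: 1 positive -> definite
Clause 7: 0 positive -> not definite
Definite clause count = 3.

3


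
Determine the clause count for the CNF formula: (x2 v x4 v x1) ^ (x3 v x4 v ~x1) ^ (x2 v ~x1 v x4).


Each group enclosed in parentheses joined by ^ is one clause.
Counting the conjuncts: 3 clauses.

3


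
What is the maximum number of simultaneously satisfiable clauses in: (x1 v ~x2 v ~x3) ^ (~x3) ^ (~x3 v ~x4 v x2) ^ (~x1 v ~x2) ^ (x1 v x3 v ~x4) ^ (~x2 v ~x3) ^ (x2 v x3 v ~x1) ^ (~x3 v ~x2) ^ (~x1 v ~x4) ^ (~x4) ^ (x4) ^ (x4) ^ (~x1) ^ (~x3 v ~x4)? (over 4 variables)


Enumerate all 16 truth assignments.
For each, count how many of the 14 clauses are satisfied.
The formula is not fully satisfiable, so the maximum is below 14.
Maximum simultaneously satisfiable clauses = 12.

12


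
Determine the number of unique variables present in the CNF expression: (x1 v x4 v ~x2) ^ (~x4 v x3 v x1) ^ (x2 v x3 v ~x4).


Identify each distinct variable in the formula.
Variables found: x1, x2, x3, x4.
Total distinct variables = 4.

4


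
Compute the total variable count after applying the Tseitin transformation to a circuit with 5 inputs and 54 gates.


The Tseitin transformation introduces one auxiliary variable per gate.
Total variables = inputs + gates = 5 + 54 = 59.

59


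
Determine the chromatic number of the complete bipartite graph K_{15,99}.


K_{15,99} is bipartite by definition: the two parts are independent sets, with every edge crossing between them.
Color all vertices in one part with color 1 and all vertices in the other part with color 2.
Since the graph has at least one edge, one color does not suffice.
Chromatic number = 2.

2


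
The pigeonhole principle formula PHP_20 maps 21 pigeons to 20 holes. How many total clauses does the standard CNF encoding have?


The PHP encoding has two parts:
1) At-least-one-hole clauses: 21 (one per pigeon, each with 20 literals).
2) At-most-one-pigeon-per-hole clauses: 20 holes * C(21,2) = 20 * 210 = 4200.
Total clauses = 21 + 4200 = 4221.

4221


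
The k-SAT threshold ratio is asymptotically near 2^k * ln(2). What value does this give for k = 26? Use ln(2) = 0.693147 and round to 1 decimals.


Using the asymptotic formula: threshold ~ 2^k * ln(2).
2^26 = 67108864.
67108864 * 0.693147 = 46516307.8.

46516307.8


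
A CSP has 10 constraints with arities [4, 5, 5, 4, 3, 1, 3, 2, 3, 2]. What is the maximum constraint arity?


The arities are: 4, 5, 5, 4, 3, 1, 3, 2, 3, 2.
Scan for the maximum value.
Maximum arity = 5.

5


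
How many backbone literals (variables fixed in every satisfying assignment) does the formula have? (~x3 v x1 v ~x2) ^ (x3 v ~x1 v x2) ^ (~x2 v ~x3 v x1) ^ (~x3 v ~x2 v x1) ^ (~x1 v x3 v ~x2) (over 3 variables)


Find all satisfying assignments: 5 model(s).
Check which variables have the same value in every model.
No variable is fixed across all models.
Backbone size = 0.

0


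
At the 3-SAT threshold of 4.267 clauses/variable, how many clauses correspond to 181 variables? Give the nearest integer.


The 3-SAT phase transition occurs at approximately 4.267 clauses per variable.
m = 4.267 * 181 = 772.327.
Rounded to nearest integer: 772.

772


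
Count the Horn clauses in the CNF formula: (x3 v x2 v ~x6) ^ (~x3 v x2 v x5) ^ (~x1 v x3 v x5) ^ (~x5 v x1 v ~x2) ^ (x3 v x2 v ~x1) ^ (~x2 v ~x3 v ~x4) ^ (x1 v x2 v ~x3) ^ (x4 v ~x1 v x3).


A Horn clause has at most one positive literal.
Clause 1: 2 positive lit(s) -> not Horn
Clause 2: 2 positive lit(s) -> not Horn
Clause 3: 2 positive lit(s) -> not Horn
Clause 4: 1 positive lit(s) -> Horn
Clause 5: 2 positive lit(s) -> not Horn
Clause 6: 0 positive lit(s) -> Horn
Clause 7: 2 positive lit(s) -> not Horn
Clause 8: 2 positive lit(s) -> not Horn
Total Horn clauses = 2.

2


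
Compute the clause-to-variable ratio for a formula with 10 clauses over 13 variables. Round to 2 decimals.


Clause-to-variable ratio = clauses / variables.
10 / 13 = 0.77.

0.77


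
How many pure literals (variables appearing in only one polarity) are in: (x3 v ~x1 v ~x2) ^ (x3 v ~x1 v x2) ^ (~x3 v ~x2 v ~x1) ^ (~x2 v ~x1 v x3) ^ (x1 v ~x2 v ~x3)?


A pure literal appears in only one polarity across all clauses.
No pure literals found.
Count = 0.

0


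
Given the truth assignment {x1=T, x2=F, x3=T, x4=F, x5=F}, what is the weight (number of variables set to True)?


The weight is the number of variables assigned True.
True variables: x1, x3.
Weight = 2.

2


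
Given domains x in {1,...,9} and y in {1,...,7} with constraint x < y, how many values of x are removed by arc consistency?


For the constraint x < y, x needs a supporting value in y's domain.
x can be at most 6 (one less than y's maximum).
Valid x values from domain: 6 out of 9.
Pruned = 9 - 6 = 3.

3


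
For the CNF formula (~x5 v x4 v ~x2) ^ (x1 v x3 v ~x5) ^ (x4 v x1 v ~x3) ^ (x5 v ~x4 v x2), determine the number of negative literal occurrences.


Scan each clause for negated literals.
Clause 1: 2 negative; Clause 2: 1 negative; Clause 3: 1 negative; Clause 4: 1 negative.
Total negative literal occurrences = 5.

5


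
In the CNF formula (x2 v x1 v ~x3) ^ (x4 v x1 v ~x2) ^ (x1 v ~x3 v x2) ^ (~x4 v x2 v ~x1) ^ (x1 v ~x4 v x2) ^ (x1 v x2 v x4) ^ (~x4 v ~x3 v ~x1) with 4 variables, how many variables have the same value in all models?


Find all satisfying assignments: 7 model(s).
Check which variables have the same value in every model.
No variable is fixed across all models.
Backbone size = 0.

0


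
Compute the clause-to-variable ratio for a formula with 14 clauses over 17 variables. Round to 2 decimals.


Clause-to-variable ratio = clauses / variables.
14 / 17 = 0.82.

0.82


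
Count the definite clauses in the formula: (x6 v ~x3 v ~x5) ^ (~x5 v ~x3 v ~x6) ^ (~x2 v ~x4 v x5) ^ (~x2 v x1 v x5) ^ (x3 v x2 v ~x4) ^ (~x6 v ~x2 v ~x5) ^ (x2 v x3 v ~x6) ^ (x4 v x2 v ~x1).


A definite clause has exactly one positive literal.
Clause 1: 1 positive -> definite
Clause 2: 0 positive -> not definite
Clause 3: 1 positive -> definite
Clause 4: 2 positive -> not definite
Clause 5: 2 positive -> not definite
Clause 6: 0 positive -> not definite
Clause 7: 2 positive -> not definite
Clause 8: 2 positive -> not definite
Definite clause count = 2.

2


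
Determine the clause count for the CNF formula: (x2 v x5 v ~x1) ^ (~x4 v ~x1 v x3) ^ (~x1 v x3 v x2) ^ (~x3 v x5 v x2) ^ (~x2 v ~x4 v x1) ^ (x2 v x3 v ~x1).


Each group enclosed in parentheses joined by ^ is one clause.
Counting the conjuncts: 6 clauses.

6


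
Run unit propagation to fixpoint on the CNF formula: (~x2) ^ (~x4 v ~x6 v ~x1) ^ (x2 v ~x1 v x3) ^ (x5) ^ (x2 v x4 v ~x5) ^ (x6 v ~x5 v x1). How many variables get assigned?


Unit propagation repeatedly assigns the literal in any unit clause, then simplifies.
Assignments in order: x2 = F, x5 = T, x4 = T.
No further unit clauses remain.
Total variables assigned = 3.

3


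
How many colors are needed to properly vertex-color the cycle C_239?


An odd cycle cannot be 2-colored: alternating two colors around the cycle returns to the start with a conflict.
Since 239 is odd, three colors are required (and three suffice).
Chromatic number = 3.

3


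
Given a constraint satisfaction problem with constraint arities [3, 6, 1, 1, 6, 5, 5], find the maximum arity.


The arities are: 3, 6, 1, 1, 6, 5, 5.
Scan for the maximum value.
Maximum arity = 6.

6


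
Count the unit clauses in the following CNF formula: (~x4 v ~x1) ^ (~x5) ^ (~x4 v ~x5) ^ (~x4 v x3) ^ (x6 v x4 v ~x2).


A unit clause contains exactly one literal.
Unit clauses found: (~x5).
Count = 1.

1


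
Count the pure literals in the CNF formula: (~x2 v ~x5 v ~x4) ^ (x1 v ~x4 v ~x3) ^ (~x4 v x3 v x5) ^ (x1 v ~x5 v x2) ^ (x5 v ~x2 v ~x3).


A pure literal appears in only one polarity across all clauses.
Pure literals: x1 (positive only), x4 (negative only).
Count = 2.

2


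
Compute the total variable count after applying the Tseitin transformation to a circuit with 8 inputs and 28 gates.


The Tseitin transformation introduces one auxiliary variable per gate.
Total variables = inputs + gates = 8 + 28 = 36.

36


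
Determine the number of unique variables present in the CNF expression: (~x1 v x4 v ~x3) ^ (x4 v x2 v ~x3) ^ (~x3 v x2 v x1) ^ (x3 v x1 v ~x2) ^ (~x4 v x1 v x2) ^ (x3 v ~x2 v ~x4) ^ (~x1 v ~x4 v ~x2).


Identify each distinct variable in the formula.
Variables found: x1, x2, x3, x4.
Total distinct variables = 4.

4


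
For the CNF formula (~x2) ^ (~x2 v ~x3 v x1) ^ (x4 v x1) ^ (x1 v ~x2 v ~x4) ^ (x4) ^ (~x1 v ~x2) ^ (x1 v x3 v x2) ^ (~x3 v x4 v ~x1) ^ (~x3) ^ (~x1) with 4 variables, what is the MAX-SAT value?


Enumerate all 16 truth assignments.
For each, count how many of the 10 clauses are satisfied.
The formula is not fully satisfiable, so the maximum is below 10.
Maximum simultaneously satisfiable clauses = 9.

9


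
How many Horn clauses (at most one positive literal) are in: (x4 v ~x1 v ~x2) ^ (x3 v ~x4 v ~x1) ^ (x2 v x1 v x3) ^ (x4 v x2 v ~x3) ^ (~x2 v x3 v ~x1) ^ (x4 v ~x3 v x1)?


A Horn clause has at most one positive literal.
Clause 1: 1 positive lit(s) -> Horn
Clause 2: 1 positive lit(s) -> Horn
Clause 3: 3 positive lit(s) -> not Horn
Clause 4: 2 positive lit(s) -> not Horn
Clause 5: 1 positive lit(s) -> Horn
Clause 6: 2 positive lit(s) -> not Horn
Total Horn clauses = 3.

3


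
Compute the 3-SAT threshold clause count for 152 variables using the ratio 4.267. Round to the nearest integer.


The 3-SAT phase transition occurs at approximately 4.267 clauses per variable.
m = 4.267 * 152 = 648.584.
Rounded to nearest integer: 649.

649


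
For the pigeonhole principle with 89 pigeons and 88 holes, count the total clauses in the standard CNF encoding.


The PHP encoding has two parts:
1) At-least-one-hole clauses: 89 (one per pigeon, each with 88 literals).
2) At-most-one-pigeon-per-hole clauses: 88 holes * C(89,2) = 88 * 3916 = 344608.
Total clauses = 89 + 344608 = 344697.

344697


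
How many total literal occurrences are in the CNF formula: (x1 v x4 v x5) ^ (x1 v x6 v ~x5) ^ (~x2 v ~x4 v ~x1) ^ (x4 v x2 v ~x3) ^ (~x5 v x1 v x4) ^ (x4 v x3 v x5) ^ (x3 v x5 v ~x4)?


Clause lengths: 3, 3, 3, 3, 3, 3, 3.
Sum = 3 + 3 + 3 + 3 + 3 + 3 + 3 = 21.

21


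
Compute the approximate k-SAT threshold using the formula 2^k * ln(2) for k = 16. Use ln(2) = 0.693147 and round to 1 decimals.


Using the asymptotic formula: threshold ~ 2^k * ln(2).
2^16 = 65536.
65536 * 0.693147 = 45426.1.

45426.1


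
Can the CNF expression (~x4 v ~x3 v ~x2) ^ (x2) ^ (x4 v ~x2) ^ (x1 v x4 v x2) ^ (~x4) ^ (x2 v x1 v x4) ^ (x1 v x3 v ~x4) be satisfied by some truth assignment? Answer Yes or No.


Check all 16 possible truth assignments.
Number of satisfying assignments found: 0.
The formula is unsatisfiable.

No


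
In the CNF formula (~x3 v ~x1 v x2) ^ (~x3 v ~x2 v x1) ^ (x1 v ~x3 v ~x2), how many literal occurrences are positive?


Scan each clause for unnegated literals.
Clause 1: 1 positive; Clause 2: 1 positive; Clause 3: 1 positive.
Total positive literal occurrences = 3.

3


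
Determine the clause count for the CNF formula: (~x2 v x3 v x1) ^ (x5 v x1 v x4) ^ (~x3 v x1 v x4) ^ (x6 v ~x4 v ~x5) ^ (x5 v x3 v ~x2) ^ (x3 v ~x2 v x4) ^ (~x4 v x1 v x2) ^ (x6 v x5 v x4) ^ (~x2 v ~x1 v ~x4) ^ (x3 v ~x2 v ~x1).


Each group enclosed in parentheses joined by ^ is one clause.
Counting the conjuncts: 10 clauses.

10


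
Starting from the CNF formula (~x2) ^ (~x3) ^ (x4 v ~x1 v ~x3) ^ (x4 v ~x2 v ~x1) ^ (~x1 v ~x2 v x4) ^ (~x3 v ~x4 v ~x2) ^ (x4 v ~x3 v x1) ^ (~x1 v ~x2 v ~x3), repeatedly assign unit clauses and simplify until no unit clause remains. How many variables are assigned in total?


Unit propagation repeatedly assigns the literal in any unit clause, then simplifies.
Assignments in order: x2 = F, x3 = F.
No further unit clauses remain.
Total variables assigned = 2.

2


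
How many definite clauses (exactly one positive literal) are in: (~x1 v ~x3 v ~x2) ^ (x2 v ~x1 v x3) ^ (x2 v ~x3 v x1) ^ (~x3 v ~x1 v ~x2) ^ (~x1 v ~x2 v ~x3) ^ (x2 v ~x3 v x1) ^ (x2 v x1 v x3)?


A definite clause has exactly one positive literal.
Clause 1: 0 positive -> not definite
Clause 2: 2 positive -> not definite
Clause 3: 2 positive -> not definite
Clause 4: 0 positive -> not definite
Clause 5: 0 positive -> not definite
Clause 6: 2 positive -> not definite
Clause 7: 3 positive -> not definite
Definite clause count = 0.

0


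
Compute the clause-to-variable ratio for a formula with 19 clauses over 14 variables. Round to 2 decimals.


Clause-to-variable ratio = clauses / variables.
19 / 14 = 1.36.

1.36


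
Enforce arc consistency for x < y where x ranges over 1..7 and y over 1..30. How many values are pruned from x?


For the constraint x < y, x needs a supporting value in y's domain.
x can be at most 29 (one less than y's maximum).
Valid x values from domain: 7 out of 7.
Pruned = 7 - 7 = 0.

0


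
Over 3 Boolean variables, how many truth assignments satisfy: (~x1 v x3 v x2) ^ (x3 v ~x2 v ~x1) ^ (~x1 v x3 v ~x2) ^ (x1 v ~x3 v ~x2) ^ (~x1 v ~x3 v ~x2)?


Enumerate all 8 truth assignments over 3 variables.
Test each against every clause.
Satisfying assignments found: 4.

4


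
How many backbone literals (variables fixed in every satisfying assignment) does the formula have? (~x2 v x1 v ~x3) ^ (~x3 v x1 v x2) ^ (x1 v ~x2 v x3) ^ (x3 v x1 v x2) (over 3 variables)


Find all satisfying assignments: 4 model(s).
Check which variables have the same value in every model.
Fixed variables: x1=T.
Backbone size = 1.

1


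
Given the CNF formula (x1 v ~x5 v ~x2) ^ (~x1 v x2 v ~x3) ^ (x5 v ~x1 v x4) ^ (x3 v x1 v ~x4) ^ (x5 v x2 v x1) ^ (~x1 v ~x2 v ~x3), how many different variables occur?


Identify each distinct variable in the formula.
Variables found: x1, x2, x3, x4, x5.
Total distinct variables = 5.

5


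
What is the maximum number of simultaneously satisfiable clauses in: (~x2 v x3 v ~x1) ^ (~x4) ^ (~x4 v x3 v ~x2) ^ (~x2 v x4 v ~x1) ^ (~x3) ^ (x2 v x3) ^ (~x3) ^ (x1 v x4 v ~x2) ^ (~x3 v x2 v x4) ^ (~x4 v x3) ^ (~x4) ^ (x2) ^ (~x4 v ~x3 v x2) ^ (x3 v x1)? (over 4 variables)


Enumerate all 16 truth assignments.
For each, count how many of the 14 clauses are satisfied.
The formula is not fully satisfiable, so the maximum is below 14.
Maximum simultaneously satisfiable clauses = 12.

12


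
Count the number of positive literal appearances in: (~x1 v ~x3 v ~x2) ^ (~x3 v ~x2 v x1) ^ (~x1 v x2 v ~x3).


Scan each clause for unnegated literals.
Clause 1: 0 positive; Clause 2: 1 positive; Clause 3: 1 positive.
Total positive literal occurrences = 2.

2


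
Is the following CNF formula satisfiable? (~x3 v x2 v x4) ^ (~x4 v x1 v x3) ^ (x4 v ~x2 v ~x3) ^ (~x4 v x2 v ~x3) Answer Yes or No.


Check all 16 possible truth assignments.
Number of satisfying assignments found: 8.
The formula is satisfiable.

Yes


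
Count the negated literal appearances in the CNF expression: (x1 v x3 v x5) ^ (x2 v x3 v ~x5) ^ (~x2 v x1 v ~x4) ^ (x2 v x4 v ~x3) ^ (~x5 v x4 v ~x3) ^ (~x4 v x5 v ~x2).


Scan each clause for negated literals.
Clause 1: 0 negative; Clause 2: 1 negative; Clause 3: 2 negative; Clause 4: 1 negative; Clause 5: 2 negative; Clause 6: 2 negative.
Total negative literal occurrences = 8.

8


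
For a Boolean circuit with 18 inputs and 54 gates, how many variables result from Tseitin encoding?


The Tseitin transformation introduces one auxiliary variable per gate.
Total variables = inputs + gates = 18 + 54 = 72.

72


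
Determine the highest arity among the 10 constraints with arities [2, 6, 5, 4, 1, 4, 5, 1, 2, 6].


The arities are: 2, 6, 5, 4, 1, 4, 5, 1, 2, 6.
Scan for the maximum value.
Maximum arity = 6.

6


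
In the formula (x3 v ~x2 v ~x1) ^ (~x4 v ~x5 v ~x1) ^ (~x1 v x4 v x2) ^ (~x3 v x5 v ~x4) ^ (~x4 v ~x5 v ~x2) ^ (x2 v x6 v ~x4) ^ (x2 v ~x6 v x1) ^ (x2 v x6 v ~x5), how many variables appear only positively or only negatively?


A pure literal appears in only one polarity across all clauses.
No pure literals found.
Count = 0.

0


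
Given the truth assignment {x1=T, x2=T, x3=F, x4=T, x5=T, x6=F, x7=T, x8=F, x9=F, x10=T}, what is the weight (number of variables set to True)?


The weight is the number of variables assigned True.
True variables: x1, x2, x4, x5, x7, x10.
Weight = 6.

6


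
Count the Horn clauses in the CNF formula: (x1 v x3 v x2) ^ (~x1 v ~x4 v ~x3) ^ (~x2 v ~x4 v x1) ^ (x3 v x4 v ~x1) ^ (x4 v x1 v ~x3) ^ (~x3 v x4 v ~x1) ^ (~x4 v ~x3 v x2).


A Horn clause has at most one positive literal.
Clause 1: 3 positive lit(s) -> not Horn
Clause 2: 0 positive lit(s) -> Horn
Clause 3: 1 positive lit(s) -> Horn
Clause 4: 2 positive lit(s) -> not Horn
Clause 5: 2 positive lit(s) -> not Horn
Clause 6: 1 positive lit(s) -> Horn
Clause 7: 1 positive lit(s) -> Horn
Total Horn clauses = 4.

4


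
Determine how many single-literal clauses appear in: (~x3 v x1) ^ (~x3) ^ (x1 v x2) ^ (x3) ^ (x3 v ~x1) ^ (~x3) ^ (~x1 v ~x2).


A unit clause contains exactly one literal.
Unit clauses found: (~x3), (x3), (~x3).
Count = 3.

3


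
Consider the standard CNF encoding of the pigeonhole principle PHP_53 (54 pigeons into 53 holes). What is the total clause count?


The PHP encoding has two parts:
1) At-least-one-hole clauses: 54 (one per pigeon, each with 53 literals).
2) At-most-one-pigeon-per-hole clauses: 53 holes * C(54,2) = 53 * 1431 = 75843.
Total clauses = 54 + 75843 = 75897.

75897


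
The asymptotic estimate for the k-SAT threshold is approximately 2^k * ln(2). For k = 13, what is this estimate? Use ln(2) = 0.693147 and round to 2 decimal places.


Using the asymptotic formula: threshold ~ 2^k * ln(2).
2^13 = 8192.
8192 * 0.693147 = 5678.26.

5678.26


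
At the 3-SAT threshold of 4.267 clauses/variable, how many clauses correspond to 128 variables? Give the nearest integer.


The 3-SAT phase transition occurs at approximately 4.267 clauses per variable.
m = 4.267 * 128 = 546.176.
Rounded to nearest integer: 546.

546


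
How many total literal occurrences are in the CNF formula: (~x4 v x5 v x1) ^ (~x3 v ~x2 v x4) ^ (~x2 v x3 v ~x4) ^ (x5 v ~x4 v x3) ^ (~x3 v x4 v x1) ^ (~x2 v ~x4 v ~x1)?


Clause lengths: 3, 3, 3, 3, 3, 3.
Sum = 3 + 3 + 3 + 3 + 3 + 3 = 18.

18


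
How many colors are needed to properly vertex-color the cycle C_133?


An odd cycle cannot be 2-colored: alternating two colors around the cycle returns to the start with a conflict.
Since 133 is odd, three colors are required (and three suffice).
Chromatic number = 3.

3


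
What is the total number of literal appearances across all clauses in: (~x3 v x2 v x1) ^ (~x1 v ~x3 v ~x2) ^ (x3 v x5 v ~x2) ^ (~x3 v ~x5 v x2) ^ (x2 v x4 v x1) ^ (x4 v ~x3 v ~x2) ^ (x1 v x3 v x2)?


Clause lengths: 3, 3, 3, 3, 3, 3, 3.
Sum = 3 + 3 + 3 + 3 + 3 + 3 + 3 = 21.

21


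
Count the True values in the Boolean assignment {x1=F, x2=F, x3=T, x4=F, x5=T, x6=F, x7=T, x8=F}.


The weight is the number of variables assigned True.
True variables: x3, x5, x7.
Weight = 3.

3


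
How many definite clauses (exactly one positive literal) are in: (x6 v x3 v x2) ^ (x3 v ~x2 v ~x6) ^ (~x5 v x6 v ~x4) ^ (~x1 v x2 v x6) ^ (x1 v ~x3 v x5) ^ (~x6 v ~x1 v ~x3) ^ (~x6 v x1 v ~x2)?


A definite clause has exactly one positive literal.
Clause 1: 3 positive -> not definite
Clause 2: 1 positive -> definite
Clause 3: 1 positive -> definite
Clause 4: 2 positive -> not definite
Clause 5: 2 positive -> not definite
Clause 6: 0 positive -> not definite
Clause 7: 1 positive -> definite
Definite clause count = 3.

3


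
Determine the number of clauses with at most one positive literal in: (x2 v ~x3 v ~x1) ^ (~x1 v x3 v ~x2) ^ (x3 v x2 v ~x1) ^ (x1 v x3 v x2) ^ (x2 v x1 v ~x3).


A Horn clause has at most one positive literal.
Clause 1: 1 positive lit(s) -> Horn
Clause 2: 1 positive lit(s) -> Horn
Clause 3: 2 positive lit(s) -> not Horn
Clause 4: 3 positive lit(s) -> not Horn
Clause 5: 2 positive lit(s) -> not Horn
Total Horn clauses = 2.

2


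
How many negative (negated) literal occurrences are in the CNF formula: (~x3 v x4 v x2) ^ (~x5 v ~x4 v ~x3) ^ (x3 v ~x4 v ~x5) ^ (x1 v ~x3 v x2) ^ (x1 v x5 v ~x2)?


Scan each clause for negated literals.
Clause 1: 1 negative; Clause 2: 3 negative; Clause 3: 2 negative; Clause 4: 1 negative; Clause 5: 1 negative.
Total negative literal occurrences = 8.

8


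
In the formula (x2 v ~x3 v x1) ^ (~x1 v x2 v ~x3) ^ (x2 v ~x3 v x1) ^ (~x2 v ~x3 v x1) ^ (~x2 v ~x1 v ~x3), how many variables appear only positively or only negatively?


A pure literal appears in only one polarity across all clauses.
Pure literals: x3 (negative only).
Count = 1.

1


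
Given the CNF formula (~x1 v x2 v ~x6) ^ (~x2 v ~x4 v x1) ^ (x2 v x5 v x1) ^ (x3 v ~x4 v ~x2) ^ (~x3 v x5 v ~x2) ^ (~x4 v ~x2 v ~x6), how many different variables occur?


Identify each distinct variable in the formula.
Variables found: x1, x2, x3, x4, x5, x6.
Total distinct variables = 6.

6


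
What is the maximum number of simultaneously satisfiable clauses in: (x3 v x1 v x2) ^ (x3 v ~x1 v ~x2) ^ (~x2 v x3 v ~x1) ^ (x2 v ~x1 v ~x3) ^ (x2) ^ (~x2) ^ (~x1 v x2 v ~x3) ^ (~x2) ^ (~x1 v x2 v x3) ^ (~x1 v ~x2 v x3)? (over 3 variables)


Enumerate all 8 truth assignments.
For each, count how many of the 10 clauses are satisfied.
The formula is not fully satisfiable, so the maximum is below 10.
Maximum simultaneously satisfiable clauses = 9.

9


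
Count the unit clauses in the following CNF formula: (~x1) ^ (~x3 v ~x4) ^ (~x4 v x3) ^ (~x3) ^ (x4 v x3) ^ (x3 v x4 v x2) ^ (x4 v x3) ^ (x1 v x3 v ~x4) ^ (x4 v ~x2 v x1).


A unit clause contains exactly one literal.
Unit clauses found: (~x1), (~x3).
Count = 2.

2


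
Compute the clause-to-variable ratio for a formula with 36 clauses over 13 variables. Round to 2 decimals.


Clause-to-variable ratio = clauses / variables.
36 / 13 = 2.77.

2.77


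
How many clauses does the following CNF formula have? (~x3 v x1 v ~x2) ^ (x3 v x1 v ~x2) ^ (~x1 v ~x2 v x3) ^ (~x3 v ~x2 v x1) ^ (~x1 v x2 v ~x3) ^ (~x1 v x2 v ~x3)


Each group enclosed in parentheses joined by ^ is one clause.
Counting the conjuncts: 6 clauses.

6


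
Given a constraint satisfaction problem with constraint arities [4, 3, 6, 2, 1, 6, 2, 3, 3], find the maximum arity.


The arities are: 4, 3, 6, 2, 1, 6, 2, 3, 3.
Scan for the maximum value.
Maximum arity = 6.

6


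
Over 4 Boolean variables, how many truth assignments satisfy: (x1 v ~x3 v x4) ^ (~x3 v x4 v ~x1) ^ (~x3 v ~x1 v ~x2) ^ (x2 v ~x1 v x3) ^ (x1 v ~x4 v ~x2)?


Enumerate all 16 truth assignments over 4 variables.
Test each against every clause.
Satisfying assignments found: 7.

7


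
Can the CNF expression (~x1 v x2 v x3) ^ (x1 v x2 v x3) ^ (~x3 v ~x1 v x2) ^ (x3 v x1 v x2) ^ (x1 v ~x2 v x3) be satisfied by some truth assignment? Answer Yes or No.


Check all 8 possible truth assignments.
Number of satisfying assignments found: 4.
The formula is satisfiable.

Yes


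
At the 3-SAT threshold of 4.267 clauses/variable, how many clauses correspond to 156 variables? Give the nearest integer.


The 3-SAT phase transition occurs at approximately 4.267 clauses per variable.
m = 4.267 * 156 = 665.652.
Rounded to nearest integer: 666.

666


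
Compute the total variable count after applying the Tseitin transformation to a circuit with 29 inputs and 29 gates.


The Tseitin transformation introduces one auxiliary variable per gate.
Total variables = inputs + gates = 29 + 29 = 58.

58


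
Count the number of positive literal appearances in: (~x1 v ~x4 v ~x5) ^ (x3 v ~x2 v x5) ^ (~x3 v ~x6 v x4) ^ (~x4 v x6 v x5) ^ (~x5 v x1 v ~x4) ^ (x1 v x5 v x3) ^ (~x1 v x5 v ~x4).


Scan each clause for unnegated literals.
Clause 1: 0 positive; Clause 2: 2 positive; Clause 3: 1 positive; Clause 4: 2 positive; Clause 5: 1 positive; Clause 6: 3 positive; Clause 7: 1 positive.
Total positive literal occurrences = 10.

10


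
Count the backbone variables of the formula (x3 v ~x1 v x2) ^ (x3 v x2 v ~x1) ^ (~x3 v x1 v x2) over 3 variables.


Find all satisfying assignments: 6 model(s).
Check which variables have the same value in every model.
No variable is fixed across all models.
Backbone size = 0.

0


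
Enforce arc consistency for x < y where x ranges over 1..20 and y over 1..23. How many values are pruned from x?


For the constraint x < y, x needs a supporting value in y's domain.
x can be at most 22 (one less than y's maximum).
Valid x values from domain: 20 out of 20.
Pruned = 20 - 20 = 0.

0


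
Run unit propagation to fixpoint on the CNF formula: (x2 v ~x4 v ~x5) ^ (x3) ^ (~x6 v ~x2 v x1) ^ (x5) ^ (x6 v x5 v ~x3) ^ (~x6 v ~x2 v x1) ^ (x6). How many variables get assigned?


Unit propagation repeatedly assigns the literal in any unit clause, then simplifies.
Assignments in order: x3 = T, x5 = T, x6 = T.
No further unit clauses remain.
Total variables assigned = 3.

3


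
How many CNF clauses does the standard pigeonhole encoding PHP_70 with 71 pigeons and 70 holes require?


The PHP encoding has two parts:
1) At-least-one-hole clauses: 71 (one per pigeon, each with 70 literals).
2) At-most-one-pigeon-per-hole clauses: 70 holes * C(71,2) = 70 * 2485 = 173950.
Total clauses = 71 + 173950 = 174021.

174021


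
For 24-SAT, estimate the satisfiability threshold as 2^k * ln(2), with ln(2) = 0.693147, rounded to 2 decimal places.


Using the asymptotic formula: threshold ~ 2^k * ln(2).
2^24 = 16777216.
16777216 * 0.693147 = 11629076.94.

11629076.94


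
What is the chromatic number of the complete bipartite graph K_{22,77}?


K_{22,77} is bipartite by definition: the two parts are independent sets, with every edge crossing between them.
Color all vertices in one part with color 1 and all vertices in the other part with color 2.
Since the graph has at least one edge, one color does not suffice.
Chromatic number = 2.

2


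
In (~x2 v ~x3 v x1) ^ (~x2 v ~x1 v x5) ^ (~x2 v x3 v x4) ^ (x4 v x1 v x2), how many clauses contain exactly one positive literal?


A definite clause has exactly one positive literal.
Clause 1: 1 positive -> definite
Clause 2: 1 positive -> definite
Clause 3: 2 positive -> not definite
Clause 4: 3 positive -> not definite
Definite clause count = 2.

2


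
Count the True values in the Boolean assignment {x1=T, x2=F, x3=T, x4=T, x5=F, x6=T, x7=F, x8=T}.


The weight is the number of variables assigned True.
True variables: x1, x3, x4, x6, x8.
Weight = 5.

5


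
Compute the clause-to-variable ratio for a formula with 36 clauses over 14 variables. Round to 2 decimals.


Clause-to-variable ratio = clauses / variables.
36 / 14 = 2.57.

2.57


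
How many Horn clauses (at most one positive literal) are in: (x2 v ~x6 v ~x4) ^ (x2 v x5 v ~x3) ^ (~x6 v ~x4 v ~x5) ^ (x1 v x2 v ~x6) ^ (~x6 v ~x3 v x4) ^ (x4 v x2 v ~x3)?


A Horn clause has at most one positive literal.
Clause 1: 1 positive lit(s) -> Horn
Clause 2: 2 positive lit(s) -> not Horn
Clause 3: 0 positive lit(s) -> Horn
Clause 4: 2 positive lit(s) -> not Horn
Clause 5: 1 positive lit(s) -> Horn
Clause 6: 2 positive lit(s) -> not Horn
Total Horn clauses = 3.

3


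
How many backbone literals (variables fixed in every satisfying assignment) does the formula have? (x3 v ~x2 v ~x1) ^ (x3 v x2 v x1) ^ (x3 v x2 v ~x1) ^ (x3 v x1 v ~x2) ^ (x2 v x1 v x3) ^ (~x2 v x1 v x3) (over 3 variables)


Find all satisfying assignments: 4 model(s).
Check which variables have the same value in every model.
Fixed variables: x3=T.
Backbone size = 1.

1


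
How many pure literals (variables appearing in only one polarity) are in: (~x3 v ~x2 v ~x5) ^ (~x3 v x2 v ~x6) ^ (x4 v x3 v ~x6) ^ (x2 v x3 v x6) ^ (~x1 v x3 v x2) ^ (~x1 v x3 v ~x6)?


A pure literal appears in only one polarity across all clauses.
Pure literals: x1 (negative only), x4 (positive only), x5 (negative only).
Count = 3.

3


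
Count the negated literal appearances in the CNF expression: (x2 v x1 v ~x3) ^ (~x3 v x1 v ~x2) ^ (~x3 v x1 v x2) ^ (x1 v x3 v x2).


Scan each clause for negated literals.
Clause 1: 1 negative; Clause 2: 2 negative; Clause 3: 1 negative; Clause 4: 0 negative.
Total negative literal occurrences = 4.

4


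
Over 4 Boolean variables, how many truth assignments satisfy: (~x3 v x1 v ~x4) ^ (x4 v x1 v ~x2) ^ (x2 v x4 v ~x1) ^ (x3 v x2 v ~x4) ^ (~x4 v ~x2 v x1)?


Enumerate all 16 truth assignments over 4 variables.
Test each against every clause.
Satisfying assignments found: 7.

7


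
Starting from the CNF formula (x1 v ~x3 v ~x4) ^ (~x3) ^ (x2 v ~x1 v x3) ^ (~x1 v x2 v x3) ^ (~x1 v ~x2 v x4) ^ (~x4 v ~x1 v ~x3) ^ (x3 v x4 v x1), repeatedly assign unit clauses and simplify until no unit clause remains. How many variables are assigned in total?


Unit propagation repeatedly assigns the literal in any unit clause, then simplifies.
Assignments in order: x3 = F.
No further unit clauses remain.
Total variables assigned = 1.

1


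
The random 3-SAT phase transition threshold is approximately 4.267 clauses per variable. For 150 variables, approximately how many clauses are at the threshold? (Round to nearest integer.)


The 3-SAT phase transition occurs at approximately 4.267 clauses per variable.
m = 4.267 * 150 = 640.05.
Rounded to nearest integer: 640.

640


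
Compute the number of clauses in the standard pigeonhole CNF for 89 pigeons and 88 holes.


The PHP encoding has two parts:
1) At-least-one-hole clauses: 89 (one per pigeon, each with 88 literals).
2) At-most-one-pigeon-per-hole clauses: 88 holes * C(89,2) = 88 * 3916 = 344608.
Total clauses = 89 + 344608 = 344697.

344697


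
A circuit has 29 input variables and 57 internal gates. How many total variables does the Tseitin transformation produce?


The Tseitin transformation introduces one auxiliary variable per gate.
Total variables = inputs + gates = 29 + 57 = 86.

86


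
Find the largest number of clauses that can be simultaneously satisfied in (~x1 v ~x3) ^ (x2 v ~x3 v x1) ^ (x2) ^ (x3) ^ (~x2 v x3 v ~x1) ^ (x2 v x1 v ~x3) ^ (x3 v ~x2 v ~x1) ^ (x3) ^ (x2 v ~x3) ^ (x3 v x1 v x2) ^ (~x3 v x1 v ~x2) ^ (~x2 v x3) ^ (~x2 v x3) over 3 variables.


Enumerate all 8 truth assignments.
For each, count how many of the 13 clauses are satisfied.
The formula is not fully satisfiable, so the maximum is below 13.
Maximum simultaneously satisfiable clauses = 12.

12


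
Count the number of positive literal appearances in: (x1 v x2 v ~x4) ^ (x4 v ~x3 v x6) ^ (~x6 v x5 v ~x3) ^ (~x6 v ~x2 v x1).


Scan each clause for unnegated literals.
Clause 1: 2 positive; Clause 2: 2 positive; Clause 3: 1 positive; Clause 4: 1 positive.
Total positive literal occurrences = 6.

6


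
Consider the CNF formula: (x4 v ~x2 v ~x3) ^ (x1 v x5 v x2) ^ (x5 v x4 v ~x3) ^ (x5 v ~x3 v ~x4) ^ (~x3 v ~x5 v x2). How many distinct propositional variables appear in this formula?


Identify each distinct variable in the formula.
Variables found: x1, x2, x3, x4, x5.
Total distinct variables = 5.

5


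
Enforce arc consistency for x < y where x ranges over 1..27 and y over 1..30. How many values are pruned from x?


For the constraint x < y, x needs a supporting value in y's domain.
x can be at most 29 (one less than y's maximum).
Valid x values from domain: 27 out of 27.
Pruned = 27 - 27 = 0.

0


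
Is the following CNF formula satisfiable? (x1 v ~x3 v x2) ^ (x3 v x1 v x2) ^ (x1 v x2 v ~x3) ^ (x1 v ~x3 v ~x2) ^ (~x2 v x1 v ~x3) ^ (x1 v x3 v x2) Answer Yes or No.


Check all 8 possible truth assignments.
Number of satisfying assignments found: 5.
The formula is satisfiable.

Yes


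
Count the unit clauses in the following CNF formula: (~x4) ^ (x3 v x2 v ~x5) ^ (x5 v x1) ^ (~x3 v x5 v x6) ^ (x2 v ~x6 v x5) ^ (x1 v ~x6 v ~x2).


A unit clause contains exactly one literal.
Unit clauses found: (~x4).
Count = 1.

1


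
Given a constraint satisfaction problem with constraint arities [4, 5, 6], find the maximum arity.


The arities are: 4, 5, 6.
Scan for the maximum value.
Maximum arity = 6.

6


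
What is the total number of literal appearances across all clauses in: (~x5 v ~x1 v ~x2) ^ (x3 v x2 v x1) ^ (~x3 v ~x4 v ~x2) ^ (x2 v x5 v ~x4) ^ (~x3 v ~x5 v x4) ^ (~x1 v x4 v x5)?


Clause lengths: 3, 3, 3, 3, 3, 3.
Sum = 3 + 3 + 3 + 3 + 3 + 3 = 18.

18


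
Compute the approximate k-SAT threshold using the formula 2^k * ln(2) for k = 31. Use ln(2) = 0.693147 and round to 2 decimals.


Using the asymptotic formula: threshold ~ 2^k * ln(2).
2^31 = 2147483648.
2147483648 * 0.693147 = 1488521848.16.

1488521848.16


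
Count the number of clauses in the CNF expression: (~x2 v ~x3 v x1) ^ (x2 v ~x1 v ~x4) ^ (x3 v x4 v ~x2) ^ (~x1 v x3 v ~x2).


Each group enclosed in parentheses joined by ^ is one clause.
Counting the conjuncts: 4 clauses.

4


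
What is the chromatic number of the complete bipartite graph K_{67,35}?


K_{67,35} is bipartite by definition: the two parts are independent sets, with every edge crossing between them.
Color all vertices in one part with color 1 and all vertices in the other part with color 2.
Since the graph has at least one edge, one color does not suffice.
Chromatic number = 2.

2


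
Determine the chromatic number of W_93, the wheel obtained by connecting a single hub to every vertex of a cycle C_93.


W_93 consists of the cycle C_93 together with a hub vertex adjacent to every cycle vertex.
The cycle C_93 needs 3 colors (odd cycle -> 3).
The hub is adjacent to every cycle vertex, so it must receive a new color distinct from all of them.
Chromatic number = 3 + 1 = 4.

4


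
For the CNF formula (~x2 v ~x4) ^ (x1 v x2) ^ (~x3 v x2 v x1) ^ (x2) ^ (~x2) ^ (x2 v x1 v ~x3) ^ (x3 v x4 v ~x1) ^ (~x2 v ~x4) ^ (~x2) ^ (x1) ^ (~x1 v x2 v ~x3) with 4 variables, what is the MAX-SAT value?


Enumerate all 16 truth assignments.
For each, count how many of the 11 clauses are satisfied.
The formula is not fully satisfiable, so the maximum is below 11.
Maximum simultaneously satisfiable clauses = 10.

10


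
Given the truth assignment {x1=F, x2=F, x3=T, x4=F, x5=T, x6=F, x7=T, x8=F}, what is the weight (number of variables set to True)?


The weight is the number of variables assigned True.
True variables: x3, x5, x7.
Weight = 3.

3


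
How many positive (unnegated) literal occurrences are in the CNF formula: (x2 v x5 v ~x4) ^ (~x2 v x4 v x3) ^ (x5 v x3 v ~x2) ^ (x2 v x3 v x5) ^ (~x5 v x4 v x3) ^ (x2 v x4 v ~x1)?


Scan each clause for unnegated literals.
Clause 1: 2 positive; Clause 2: 2 positive; Clause 3: 2 positive; Clause 4: 3 positive; Clause 5: 2 positive; Clause 6: 2 positive.
Total positive literal occurrences = 13.

13


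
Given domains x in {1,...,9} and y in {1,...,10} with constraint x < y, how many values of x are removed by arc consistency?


For the constraint x < y, x needs a supporting value in y's domain.
x can be at most 9 (one less than y's maximum).
Valid x values from domain: 9 out of 9.
Pruned = 9 - 9 = 0.

0


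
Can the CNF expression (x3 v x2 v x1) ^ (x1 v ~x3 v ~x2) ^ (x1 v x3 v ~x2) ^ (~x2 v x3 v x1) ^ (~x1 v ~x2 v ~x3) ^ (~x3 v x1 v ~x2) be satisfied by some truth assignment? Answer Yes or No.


Check all 8 possible truth assignments.
Number of satisfying assignments found: 4.
The formula is satisfiable.

Yes


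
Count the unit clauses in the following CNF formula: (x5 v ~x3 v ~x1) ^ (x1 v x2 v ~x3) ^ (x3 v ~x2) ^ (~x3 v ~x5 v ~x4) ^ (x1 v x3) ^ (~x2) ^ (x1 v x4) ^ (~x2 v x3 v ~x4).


A unit clause contains exactly one literal.
Unit clauses found: (~x2).
Count = 1.

1


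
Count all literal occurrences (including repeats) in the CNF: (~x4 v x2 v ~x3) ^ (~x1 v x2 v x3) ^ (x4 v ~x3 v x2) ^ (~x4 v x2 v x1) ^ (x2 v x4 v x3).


Clause lengths: 3, 3, 3, 3, 3.
Sum = 3 + 3 + 3 + 3 + 3 = 15.

15


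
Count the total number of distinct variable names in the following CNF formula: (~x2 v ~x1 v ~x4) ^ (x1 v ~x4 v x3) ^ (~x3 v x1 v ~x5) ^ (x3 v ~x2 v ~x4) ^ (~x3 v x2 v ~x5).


Identify each distinct variable in the formula.
Variables found: x1, x2, x3, x4, x5.
Total distinct variables = 5.

5


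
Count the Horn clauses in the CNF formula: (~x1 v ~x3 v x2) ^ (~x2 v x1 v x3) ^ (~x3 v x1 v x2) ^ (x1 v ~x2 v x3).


A Horn clause has at most one positive literal.
Clause 1: 1 positive lit(s) -> Horn
Clause 2: 2 positive lit(s) -> not Horn
Clause 3: 2 positive lit(s) -> not Horn
Clause 4: 2 positive lit(s) -> not Horn
Total Horn clauses = 1.

1


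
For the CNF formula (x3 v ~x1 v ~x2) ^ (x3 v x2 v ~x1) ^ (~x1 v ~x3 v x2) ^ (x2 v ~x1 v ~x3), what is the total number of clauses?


Each group enclosed in parentheses joined by ^ is one clause.
Counting the conjuncts: 4 clauses.

4


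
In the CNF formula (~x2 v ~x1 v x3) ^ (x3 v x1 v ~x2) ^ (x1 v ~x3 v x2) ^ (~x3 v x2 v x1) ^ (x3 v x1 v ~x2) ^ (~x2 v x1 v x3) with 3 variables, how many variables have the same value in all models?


Find all satisfying assignments: 5 model(s).
Check which variables have the same value in every model.
No variable is fixed across all models.
Backbone size = 0.

0


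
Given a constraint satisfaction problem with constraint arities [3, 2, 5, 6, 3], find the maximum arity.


The arities are: 3, 2, 5, 6, 3.
Scan for the maximum value.
Maximum arity = 6.

6
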